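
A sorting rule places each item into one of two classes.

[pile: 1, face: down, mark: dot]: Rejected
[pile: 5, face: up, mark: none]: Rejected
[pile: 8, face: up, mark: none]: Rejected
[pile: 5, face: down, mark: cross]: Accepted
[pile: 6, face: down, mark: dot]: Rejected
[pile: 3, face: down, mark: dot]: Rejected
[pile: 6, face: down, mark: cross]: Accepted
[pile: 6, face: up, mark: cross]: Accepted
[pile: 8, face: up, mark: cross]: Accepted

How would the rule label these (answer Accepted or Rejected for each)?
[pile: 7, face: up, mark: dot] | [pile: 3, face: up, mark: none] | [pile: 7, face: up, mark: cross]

Rejected, Rejected, Accepted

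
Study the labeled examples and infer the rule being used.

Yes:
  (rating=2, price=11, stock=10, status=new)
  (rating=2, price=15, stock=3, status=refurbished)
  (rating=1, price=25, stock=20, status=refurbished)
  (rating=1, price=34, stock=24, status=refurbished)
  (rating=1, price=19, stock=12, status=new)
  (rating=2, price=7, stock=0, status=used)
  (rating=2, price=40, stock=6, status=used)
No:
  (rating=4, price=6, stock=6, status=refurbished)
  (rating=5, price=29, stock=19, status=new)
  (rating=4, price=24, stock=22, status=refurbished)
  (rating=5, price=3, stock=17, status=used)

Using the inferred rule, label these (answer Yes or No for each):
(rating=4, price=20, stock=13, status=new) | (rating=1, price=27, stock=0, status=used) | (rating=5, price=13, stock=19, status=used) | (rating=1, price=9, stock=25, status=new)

The pattern is that an item is 'Yes' exactly when: rating ≤ 2.
(rating=4, price=20, stock=13, status=new): rating = 4, does not fit → No.
(rating=1, price=27, stock=0, status=used): rating = 1, qualifies → Yes.
(rating=5, price=13, stock=19, status=used): rating = 5, does not fit → No.
(rating=1, price=9, stock=25, status=new): rating = 1, qualifies → Yes.

No, Yes, No, Yes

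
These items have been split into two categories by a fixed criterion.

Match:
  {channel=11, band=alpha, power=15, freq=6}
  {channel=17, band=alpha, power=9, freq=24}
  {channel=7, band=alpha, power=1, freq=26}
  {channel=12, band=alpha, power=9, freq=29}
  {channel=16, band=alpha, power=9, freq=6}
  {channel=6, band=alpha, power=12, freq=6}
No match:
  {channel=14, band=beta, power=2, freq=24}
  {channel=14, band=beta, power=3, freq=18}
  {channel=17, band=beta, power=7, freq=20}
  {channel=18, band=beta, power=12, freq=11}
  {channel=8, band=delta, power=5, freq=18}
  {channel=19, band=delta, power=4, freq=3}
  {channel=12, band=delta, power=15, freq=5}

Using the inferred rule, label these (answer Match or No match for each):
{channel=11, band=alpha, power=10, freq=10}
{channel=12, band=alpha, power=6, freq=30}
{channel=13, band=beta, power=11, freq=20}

The common property of the 'Match' items is: band is alpha. No 'No match' item has it.
{channel=11, band=alpha, power=10, freq=10}: band is alpha, checks out → Match.
{channel=12, band=alpha, power=6, freq=30}: band is alpha, checks out → Match.
{channel=13, band=beta, power=11, freq=20}: band is beta, fails this test → No match.

Match, Match, No match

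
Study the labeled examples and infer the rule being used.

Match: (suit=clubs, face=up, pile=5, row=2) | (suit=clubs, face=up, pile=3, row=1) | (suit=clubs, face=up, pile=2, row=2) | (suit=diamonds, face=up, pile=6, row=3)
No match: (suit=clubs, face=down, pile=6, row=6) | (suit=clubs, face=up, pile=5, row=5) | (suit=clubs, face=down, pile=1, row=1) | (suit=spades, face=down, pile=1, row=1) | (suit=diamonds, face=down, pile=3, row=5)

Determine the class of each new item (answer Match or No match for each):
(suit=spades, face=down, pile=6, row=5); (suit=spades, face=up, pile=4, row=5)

The pattern is that an item is 'Match' exactly when: face is up AND row ≤ 3.
(suit=spades, face=down, pile=6, row=5): face is down, row = 5, doesn't match → No match.
(suit=spades, face=up, pile=4, row=5): face is up, row = 5, doesn't match → No match.

No match, No match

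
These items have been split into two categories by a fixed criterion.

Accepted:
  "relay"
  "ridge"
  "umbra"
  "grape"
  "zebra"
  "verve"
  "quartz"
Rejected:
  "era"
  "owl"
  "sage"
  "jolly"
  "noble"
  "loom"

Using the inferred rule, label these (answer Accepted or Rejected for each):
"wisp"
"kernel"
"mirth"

Rejected, Accepted, Accepted

The common property of the 'Accepted' items is: length ≥ 4 AND contains 'r'. No 'Rejected' item has it.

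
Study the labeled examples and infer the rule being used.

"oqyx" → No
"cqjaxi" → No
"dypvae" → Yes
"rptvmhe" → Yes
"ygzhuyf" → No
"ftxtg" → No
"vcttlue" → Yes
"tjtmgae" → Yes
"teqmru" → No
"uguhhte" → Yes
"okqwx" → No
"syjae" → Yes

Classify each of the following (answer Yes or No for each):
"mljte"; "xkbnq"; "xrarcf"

A rule that fits every label: ends with 'e' — true of each 'Yes' example, false of each 'No' one.
"mljte": ends with 'e', passes → Yes.
"xkbnq": ends with 'q', does not pass → No.
"xrarcf": ends with 'f', does not pass → No.

Yes, No, No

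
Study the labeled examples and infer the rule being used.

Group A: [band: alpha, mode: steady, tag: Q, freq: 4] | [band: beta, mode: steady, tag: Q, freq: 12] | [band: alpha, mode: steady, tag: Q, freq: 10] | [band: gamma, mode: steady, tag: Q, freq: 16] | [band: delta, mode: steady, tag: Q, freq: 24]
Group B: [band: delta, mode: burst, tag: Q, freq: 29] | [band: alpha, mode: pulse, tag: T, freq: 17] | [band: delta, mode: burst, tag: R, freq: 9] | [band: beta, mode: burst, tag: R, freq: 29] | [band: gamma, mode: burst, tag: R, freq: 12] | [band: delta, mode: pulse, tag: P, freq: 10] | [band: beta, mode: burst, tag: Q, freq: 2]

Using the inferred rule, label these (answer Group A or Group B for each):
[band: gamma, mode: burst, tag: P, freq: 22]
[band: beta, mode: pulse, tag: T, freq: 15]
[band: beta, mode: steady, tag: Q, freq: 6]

The common property of the 'Group A' items is: mode is steady. No 'Group B' item has it.
[band: gamma, mode: burst, tag: P, freq: 22]: mode is burst — does not pass, so Group B.
[band: beta, mode: pulse, tag: T, freq: 15]: mode is pulse — does not pass, so Group B.
[band: beta, mode: steady, tag: Q, freq: 6]: mode is steady — meets the rule, so Group A.

Group B, Group B, Group A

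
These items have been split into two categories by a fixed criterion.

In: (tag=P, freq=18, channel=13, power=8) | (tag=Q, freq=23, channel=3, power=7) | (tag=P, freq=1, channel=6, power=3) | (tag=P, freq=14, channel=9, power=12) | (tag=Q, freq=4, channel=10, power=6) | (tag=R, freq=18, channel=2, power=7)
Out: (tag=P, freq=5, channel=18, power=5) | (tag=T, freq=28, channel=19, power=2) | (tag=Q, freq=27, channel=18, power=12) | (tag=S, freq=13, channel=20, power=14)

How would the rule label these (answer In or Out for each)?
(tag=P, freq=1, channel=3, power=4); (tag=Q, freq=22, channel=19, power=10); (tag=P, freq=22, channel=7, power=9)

The simplest hypothesis consistent with all the labels is: channel ≤ 13.

In, Out, In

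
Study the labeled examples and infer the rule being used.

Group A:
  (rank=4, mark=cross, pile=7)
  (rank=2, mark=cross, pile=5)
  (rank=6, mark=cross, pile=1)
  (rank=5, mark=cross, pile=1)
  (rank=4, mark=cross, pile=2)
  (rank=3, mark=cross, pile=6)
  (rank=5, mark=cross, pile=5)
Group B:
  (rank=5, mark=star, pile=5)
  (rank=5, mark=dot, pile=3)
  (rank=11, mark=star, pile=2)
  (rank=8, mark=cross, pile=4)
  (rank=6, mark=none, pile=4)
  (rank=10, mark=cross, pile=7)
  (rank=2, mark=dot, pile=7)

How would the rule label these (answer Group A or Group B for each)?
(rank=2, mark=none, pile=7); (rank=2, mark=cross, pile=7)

Group B, Group A

Every 'Group A' example satisfies: mark is cross AND rank ≤ 6. None of the 'Group B' examples do.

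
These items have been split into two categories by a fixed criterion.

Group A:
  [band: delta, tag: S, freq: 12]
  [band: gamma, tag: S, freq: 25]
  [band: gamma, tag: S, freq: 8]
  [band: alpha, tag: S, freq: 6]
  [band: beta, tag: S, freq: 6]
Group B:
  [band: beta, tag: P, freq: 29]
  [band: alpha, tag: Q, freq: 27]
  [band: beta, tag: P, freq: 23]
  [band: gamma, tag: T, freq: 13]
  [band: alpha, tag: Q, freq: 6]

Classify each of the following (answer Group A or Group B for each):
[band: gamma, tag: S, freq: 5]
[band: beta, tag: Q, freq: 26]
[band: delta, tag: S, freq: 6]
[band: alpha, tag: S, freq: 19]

Group A, Group B, Group A, Group A

One predicate separates the groups cleanly: tag is S.
[band: gamma, tag: S, freq: 5] → tag is S → Group A.
[band: beta, tag: Q, freq: 26] → tag is Q → Group B.
[band: delta, tag: S, freq: 6] → tag is S → Group A.
[band: alpha, tag: S, freq: 19] → tag is S → Group A.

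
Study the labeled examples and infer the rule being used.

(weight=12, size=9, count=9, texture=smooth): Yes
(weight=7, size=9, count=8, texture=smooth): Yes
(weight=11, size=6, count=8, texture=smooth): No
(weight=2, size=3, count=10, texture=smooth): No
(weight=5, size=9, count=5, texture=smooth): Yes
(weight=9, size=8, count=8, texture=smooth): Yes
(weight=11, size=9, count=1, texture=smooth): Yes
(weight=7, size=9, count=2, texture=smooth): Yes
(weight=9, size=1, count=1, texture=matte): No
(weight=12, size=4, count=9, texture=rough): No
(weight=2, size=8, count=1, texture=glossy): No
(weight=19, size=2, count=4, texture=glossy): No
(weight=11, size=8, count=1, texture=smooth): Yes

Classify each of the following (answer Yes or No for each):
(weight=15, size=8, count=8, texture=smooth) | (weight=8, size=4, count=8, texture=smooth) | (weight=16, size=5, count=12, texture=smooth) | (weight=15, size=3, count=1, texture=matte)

The rule appears to be: texture is smooth AND size ≥ 8.
(weight=15, size=8, count=8, texture=smooth) → texture is smooth, size = 8 → Yes.
(weight=8, size=4, count=8, texture=smooth) → texture is smooth, size = 4 → No.
(weight=16, size=5, count=12, texture=smooth) → texture is smooth, size = 5 → No.
(weight=15, size=3, count=1, texture=matte) → texture is matte, size = 3 → No.

Yes, No, No, No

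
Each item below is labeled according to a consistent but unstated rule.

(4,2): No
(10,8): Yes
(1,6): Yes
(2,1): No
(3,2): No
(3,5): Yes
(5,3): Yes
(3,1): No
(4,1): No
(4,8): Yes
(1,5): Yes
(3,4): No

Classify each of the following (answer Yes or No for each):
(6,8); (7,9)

Yes, Yes

A rule that fits every label: max ≥ 5 — true of each 'Yes' example, false of each 'No' one.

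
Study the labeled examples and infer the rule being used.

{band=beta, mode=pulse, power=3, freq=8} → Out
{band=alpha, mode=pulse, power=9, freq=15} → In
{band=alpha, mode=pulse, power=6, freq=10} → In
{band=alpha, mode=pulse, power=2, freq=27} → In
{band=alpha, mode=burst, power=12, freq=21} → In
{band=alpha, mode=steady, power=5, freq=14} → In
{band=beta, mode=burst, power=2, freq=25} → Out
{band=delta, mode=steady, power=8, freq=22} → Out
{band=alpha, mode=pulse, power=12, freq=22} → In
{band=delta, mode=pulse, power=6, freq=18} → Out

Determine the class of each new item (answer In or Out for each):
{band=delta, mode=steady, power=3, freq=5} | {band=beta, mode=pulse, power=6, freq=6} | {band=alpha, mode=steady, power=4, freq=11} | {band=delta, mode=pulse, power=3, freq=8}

Out, Out, In, Out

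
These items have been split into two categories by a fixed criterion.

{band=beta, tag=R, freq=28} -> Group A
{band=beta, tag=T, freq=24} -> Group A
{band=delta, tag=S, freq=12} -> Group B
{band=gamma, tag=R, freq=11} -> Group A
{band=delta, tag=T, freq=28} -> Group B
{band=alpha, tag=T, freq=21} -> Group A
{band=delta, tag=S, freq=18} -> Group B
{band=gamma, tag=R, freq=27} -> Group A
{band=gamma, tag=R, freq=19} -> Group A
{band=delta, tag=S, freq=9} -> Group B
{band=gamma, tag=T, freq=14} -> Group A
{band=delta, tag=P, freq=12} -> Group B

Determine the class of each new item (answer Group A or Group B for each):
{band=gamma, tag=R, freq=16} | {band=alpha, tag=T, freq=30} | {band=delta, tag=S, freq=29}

'Group A' ⟺ band is not delta.
{band=gamma, tag=R, freq=16} — band is gamma, hence Group A.
{band=alpha, tag=T, freq=30} — band is alpha, hence Group A.
{band=delta, tag=S, freq=29} — band is delta, hence Group B.

Group A, Group A, Group B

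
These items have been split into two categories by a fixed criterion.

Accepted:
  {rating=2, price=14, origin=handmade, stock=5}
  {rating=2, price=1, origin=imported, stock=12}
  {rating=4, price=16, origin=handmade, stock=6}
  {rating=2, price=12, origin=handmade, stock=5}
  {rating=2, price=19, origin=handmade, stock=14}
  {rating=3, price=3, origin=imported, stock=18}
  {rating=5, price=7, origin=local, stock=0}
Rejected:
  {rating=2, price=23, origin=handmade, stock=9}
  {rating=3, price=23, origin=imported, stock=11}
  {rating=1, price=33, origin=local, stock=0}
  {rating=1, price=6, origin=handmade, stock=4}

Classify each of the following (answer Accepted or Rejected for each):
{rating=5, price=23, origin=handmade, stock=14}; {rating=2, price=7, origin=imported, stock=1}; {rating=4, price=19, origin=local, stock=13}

Every 'Accepted' example satisfies: price ≤ 19 AND rating ≥ 2. None of the 'Rejected' examples do.

Rejected, Accepted, Accepted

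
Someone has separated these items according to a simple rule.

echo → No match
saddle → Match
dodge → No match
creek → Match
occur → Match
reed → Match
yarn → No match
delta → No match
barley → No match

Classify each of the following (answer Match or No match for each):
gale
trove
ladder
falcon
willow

'Match' ⟺ has a double letter.
gale: No match (no doubled letter). trove: No match (no doubled letter). ladder: Match ('dd' doubled). falcon: No match (no doubled letter). willow: Match ('ll' doubled).

No match, No match, Match, No match, Match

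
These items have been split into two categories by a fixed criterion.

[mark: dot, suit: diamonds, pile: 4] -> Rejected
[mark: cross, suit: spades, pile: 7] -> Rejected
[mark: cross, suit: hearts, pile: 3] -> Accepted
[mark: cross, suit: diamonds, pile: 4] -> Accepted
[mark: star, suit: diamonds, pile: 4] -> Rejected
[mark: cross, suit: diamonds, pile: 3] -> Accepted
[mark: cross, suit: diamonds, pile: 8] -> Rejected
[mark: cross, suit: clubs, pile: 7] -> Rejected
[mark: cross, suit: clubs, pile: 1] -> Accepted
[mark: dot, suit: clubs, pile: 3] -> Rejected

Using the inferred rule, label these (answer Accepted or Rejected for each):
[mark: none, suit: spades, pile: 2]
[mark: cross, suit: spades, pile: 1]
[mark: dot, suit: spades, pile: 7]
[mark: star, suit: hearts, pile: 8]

Rejected, Accepted, Rejected, Rejected

The pattern is that an item is 'Accepted' exactly when: mark is cross AND pile ≤ 4.
[mark: none, suit: spades, pile: 2] — mark is none, pile = 2, hence Rejected. [mark: cross, suit: spades, pile: 1] — mark is cross, pile = 1, hence Accepted. [mark: dot, suit: spades, pile: 7] — mark is dot, pile = 7, hence Rejected. [mark: star, suit: hearts, pile: 8] — mark is star, pile = 8, hence Rejected.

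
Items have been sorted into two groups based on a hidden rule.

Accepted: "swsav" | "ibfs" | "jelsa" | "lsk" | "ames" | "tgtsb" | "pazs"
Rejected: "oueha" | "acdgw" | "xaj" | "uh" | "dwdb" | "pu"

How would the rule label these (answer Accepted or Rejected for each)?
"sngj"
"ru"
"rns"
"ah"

'Accepted' ⟺ contains 's'.
"sngj" → has 's' → Accepted. "ru" → no 's' → Rejected. "rns" → has 's' → Accepted. "ah" → no 's' → Rejected.

Accepted, Rejected, Accepted, Rejected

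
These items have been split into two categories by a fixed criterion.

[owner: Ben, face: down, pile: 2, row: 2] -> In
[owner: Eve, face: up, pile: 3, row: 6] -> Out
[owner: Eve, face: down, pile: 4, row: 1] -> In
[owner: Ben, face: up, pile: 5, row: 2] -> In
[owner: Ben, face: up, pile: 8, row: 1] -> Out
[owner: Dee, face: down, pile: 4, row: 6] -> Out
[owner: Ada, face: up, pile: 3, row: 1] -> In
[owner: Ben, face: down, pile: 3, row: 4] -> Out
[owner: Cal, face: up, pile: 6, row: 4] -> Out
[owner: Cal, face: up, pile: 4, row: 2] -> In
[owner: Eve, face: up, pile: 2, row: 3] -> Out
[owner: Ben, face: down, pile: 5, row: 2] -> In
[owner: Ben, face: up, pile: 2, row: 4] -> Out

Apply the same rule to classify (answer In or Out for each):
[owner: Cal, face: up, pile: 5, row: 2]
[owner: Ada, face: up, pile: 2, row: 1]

In, In

The common property of the 'In' items is: row ≤ 2 AND pile ≤ 5. No 'Out' item has it.
[owner: Cal, face: up, pile: 5, row: 2]: In (row = 2, pile = 5).
[owner: Ada, face: up, pile: 2, row: 1]: In (row = 1, pile = 2).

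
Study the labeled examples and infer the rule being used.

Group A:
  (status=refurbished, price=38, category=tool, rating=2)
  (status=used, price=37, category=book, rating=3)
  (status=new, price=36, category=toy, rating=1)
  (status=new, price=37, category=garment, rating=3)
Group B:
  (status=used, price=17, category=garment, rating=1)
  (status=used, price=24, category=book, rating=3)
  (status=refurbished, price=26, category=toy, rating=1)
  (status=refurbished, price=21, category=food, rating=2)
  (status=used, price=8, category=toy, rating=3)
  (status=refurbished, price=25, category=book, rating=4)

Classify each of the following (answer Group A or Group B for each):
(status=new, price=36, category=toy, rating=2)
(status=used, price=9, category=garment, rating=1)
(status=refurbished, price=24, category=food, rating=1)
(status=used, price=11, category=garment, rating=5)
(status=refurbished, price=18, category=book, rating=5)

The common property of the 'Group A' items is: price ≥ 36. No 'Group B' item has it.
(status=new, price=36, category=toy, rating=2) → price = 36 → Group A.
(status=used, price=9, category=garment, rating=1) → price = 9 → Group B.
(status=refurbished, price=24, category=food, rating=1) → price = 24 → Group B.
(status=used, price=11, category=garment, rating=5) → price = 11 → Group B.
(status=refurbished, price=18, category=book, rating=5) → price = 18 → Group B.

Group A, Group B, Group B, Group B, Group B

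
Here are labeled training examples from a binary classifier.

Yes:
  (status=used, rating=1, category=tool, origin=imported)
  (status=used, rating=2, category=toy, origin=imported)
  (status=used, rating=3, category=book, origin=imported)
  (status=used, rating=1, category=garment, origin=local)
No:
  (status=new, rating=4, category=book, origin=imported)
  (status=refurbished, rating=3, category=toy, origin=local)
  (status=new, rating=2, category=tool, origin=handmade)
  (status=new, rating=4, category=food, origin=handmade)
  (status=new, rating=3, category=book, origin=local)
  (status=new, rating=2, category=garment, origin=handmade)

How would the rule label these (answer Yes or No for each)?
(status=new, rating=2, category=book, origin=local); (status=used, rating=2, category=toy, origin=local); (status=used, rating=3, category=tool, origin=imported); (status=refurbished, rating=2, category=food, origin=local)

No, Yes, Yes, No

Looking at the examples, the only property every 'Yes' case has and every 'No' case lacks is: status is used.
(status=new, rating=2, category=book, origin=local): No (status is new).
(status=used, rating=2, category=toy, origin=local): Yes (status is used).
(status=used, rating=3, category=tool, origin=imported): Yes (status is used).
(status=refurbished, rating=2, category=food, origin=local): No (status is refurbished).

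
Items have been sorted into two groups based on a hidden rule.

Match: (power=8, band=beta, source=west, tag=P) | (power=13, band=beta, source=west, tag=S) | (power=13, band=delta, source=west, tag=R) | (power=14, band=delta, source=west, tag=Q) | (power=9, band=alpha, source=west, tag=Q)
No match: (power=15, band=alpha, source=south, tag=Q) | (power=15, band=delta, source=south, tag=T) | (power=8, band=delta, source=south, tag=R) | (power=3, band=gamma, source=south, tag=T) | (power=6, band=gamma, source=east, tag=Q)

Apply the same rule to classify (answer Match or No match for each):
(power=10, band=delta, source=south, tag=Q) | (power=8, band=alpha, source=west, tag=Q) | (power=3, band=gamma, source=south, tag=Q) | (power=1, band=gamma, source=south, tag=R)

All 'Match' examples share one property — source is west — and every 'No match' example lacks it.
(power=10, band=delta, source=south, tag=Q): No match (source is south). (power=8, band=alpha, source=west, tag=Q): Match (source is west). (power=3, band=gamma, source=south, tag=Q): No match (source is south). (power=1, band=gamma, source=south, tag=R): No match (source is south).

No match, Match, No match, No match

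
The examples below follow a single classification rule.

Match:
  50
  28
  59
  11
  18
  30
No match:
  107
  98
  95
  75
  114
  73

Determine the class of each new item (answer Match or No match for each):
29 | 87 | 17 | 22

Match, No match, Match, Match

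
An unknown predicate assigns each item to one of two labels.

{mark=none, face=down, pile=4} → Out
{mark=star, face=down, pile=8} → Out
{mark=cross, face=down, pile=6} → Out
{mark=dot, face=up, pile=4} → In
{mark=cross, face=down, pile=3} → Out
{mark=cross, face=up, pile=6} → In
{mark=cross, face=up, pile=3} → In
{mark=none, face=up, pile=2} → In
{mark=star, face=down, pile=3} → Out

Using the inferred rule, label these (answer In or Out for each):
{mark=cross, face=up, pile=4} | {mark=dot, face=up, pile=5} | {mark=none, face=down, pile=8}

In, In, Out

Comparing the two groups points to one rule — face is up.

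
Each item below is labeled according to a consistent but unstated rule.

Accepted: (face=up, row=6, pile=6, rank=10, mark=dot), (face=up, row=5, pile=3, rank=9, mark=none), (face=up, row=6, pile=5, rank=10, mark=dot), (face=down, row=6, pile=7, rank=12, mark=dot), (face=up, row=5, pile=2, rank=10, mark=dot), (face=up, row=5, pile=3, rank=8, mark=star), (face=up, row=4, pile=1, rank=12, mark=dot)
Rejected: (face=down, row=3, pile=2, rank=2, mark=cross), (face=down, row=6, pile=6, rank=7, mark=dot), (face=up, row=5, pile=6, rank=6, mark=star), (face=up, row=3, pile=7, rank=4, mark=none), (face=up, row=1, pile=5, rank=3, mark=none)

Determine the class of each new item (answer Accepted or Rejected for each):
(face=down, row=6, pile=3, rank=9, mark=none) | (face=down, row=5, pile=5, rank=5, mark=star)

Accepted, Rejected

'Accepted' ⟺ rank ≥ 8.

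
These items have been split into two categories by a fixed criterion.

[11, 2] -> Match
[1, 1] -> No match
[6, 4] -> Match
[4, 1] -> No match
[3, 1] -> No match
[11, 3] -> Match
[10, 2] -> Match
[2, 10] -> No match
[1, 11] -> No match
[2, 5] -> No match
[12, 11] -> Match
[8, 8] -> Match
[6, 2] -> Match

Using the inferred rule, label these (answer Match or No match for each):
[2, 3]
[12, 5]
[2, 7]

The pattern is that an item is 'Match' exactly when: first ≥ 5.
[2, 3]: first 2, doesn't qualify → No match.
[12, 5]: first 12, fits → Match.
[2, 7]: first 2, doesn't qualify → No match.

No match, Match, No match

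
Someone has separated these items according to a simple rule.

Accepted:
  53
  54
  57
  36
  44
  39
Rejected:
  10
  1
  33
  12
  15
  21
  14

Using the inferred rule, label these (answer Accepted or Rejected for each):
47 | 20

Accepted, Rejected

All 'Accepted' examples share one property — at least 36 — and every 'Rejected' example lacks it.
47 — 47 ≥ 36, hence Accepted.
20 — 20 < 36, hence Rejected.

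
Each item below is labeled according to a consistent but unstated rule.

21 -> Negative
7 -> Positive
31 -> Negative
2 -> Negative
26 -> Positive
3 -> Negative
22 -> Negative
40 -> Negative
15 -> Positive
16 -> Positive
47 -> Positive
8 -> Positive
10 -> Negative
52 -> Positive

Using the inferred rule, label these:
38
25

Positive, Positive

Rule: digit sum ≥ 5. This holds for each 'Positive' example and fails for each 'Negative' one.
Positive: 38, since digit sum 3+8 = 11. Positive: 25, since digit sum 2+5 = 7.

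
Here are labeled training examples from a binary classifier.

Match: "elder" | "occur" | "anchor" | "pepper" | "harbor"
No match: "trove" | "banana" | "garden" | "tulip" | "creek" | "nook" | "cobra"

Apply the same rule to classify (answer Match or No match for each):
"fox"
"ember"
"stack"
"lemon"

No match, Match, No match, No match

Comparing the two groups points to one rule — ends with 'r'.
"fox": ends with 'x' — fails the rule, so No match.
"ember": ends with 'r' — checks out, so Match.
"stack": ends with 'k' — fails the rule, so No match.
"lemon": ends with 'n' — fails the rule, so No match.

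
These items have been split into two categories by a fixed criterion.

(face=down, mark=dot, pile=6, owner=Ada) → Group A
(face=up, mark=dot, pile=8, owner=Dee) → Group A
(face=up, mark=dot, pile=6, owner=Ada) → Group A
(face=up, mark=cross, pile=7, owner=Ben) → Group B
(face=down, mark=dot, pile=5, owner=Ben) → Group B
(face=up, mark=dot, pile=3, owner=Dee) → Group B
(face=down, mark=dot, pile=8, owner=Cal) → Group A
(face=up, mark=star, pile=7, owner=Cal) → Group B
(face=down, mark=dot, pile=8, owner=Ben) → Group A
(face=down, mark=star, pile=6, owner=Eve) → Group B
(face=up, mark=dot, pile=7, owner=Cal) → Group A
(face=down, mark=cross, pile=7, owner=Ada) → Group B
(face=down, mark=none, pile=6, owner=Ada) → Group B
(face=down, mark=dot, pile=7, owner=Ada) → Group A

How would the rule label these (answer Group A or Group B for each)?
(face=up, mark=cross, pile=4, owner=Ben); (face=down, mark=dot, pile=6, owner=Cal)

The classifier is using: mark is dot AND pile ≥ 6.
(face=up, mark=cross, pile=4, owner=Ben): mark is cross, pile = 4 — does not fit, so Group B.
(face=down, mark=dot, pile=6, owner=Cal): mark is dot, pile = 6 — fits, so Group A.

Group B, Group A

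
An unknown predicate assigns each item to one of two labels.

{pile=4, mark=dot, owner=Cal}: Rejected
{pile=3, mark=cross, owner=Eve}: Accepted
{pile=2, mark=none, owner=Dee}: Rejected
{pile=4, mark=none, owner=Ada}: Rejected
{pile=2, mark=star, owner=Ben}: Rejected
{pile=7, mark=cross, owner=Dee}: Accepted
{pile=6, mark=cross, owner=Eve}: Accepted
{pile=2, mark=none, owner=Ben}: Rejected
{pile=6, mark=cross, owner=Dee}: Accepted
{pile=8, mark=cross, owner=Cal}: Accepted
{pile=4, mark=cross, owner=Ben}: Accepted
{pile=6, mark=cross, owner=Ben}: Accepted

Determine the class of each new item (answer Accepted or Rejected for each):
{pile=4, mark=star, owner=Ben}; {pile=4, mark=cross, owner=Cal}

Rejected, Accepted

Rule: mark is cross. This holds for each 'Accepted' example and fails for each 'Rejected' one.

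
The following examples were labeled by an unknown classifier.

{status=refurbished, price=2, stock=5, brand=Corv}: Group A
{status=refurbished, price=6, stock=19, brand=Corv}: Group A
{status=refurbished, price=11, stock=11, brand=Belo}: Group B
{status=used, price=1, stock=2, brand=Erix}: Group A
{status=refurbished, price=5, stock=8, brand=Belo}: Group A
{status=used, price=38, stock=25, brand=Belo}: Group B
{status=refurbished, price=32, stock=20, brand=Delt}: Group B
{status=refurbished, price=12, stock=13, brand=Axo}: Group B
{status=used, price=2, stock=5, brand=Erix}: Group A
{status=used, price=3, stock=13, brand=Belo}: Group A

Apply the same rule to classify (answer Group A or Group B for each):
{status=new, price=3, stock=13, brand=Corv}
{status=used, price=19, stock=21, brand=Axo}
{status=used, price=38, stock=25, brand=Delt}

The rule appears to be: price ≤ 6.
{status=new, price=3, stock=13, brand=Corv} → price = 3 → Group A. {status=used, price=19, stock=21, brand=Axo} → price = 19 → Group B. {status=used, price=38, stock=25, brand=Delt} → price = 38 → Group B.

Group A, Group B, Group B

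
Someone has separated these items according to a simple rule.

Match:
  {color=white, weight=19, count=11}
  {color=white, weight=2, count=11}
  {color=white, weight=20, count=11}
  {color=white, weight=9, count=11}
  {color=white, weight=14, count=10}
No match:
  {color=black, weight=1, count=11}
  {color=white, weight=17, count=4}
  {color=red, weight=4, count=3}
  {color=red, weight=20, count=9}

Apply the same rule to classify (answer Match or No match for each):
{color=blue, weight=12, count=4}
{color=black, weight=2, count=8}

No match, No match

The rule appears to be: color is white AND count ≥ 9.
{color=blue, weight=12, count=4} → color is blue, count = 4 → No match. {color=black, weight=2, count=8} → color is black, count = 8 → No match.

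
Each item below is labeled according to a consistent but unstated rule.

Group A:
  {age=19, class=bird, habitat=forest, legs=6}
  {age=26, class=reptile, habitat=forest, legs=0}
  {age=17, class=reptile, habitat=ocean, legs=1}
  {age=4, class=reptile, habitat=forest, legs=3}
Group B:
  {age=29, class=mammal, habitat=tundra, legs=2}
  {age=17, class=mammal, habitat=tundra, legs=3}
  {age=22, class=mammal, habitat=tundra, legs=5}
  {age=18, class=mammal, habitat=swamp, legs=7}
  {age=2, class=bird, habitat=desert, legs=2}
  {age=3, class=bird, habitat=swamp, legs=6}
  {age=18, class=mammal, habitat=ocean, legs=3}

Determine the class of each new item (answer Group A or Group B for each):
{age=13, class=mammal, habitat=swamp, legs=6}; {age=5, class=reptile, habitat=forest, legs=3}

The simplest hypothesis consistent with all the labels is: habitat is forest OR class is reptile.
Group B: {age=13, class=mammal, habitat=swamp, legs=6}, since habitat is swamp, class is mammal. Group A: {age=5, class=reptile, habitat=forest, legs=3}, since habitat is forest, class is reptile.

Group B, Group A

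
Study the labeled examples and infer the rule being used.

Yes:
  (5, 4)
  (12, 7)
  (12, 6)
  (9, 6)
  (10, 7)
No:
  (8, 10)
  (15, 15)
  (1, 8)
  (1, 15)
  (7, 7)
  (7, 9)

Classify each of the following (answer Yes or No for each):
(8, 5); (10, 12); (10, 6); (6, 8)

Looking at the examples, the only property every 'Yes' case has and every 'No' case lacks is: first > second.
(8, 5): 8 > 5, qualifies → Yes. (10, 12): 10 < 12, fails the rule → No. (10, 6): 10 > 6, qualifies → Yes. (6, 8): 6 < 8, fails the rule → No.

Yes, No, Yes, No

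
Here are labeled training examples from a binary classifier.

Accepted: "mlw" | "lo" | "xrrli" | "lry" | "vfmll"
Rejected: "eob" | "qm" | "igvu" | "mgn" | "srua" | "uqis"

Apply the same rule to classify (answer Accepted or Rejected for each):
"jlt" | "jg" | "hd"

Every 'Accepted' example satisfies: contains 'l'. None of the 'Rejected' examples do.
"jlt" — has 'l', hence Accepted.
"jg" — no 'l', hence Rejected.
"hd" — no 'l', hence Rejected.

Accepted, Rejected, Rejected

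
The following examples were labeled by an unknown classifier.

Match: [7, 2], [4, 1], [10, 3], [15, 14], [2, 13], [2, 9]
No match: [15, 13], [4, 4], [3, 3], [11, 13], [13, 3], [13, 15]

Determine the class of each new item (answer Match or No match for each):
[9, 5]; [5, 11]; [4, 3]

No match, No match, Match

Checking candidate rules against both groups, what survives is: sum is odd.
[9, 5] → 9+5 = 14 → No match.
[5, 11] → 5+11 = 16 → No match.
[4, 3] → 4+3 = 7 → Match.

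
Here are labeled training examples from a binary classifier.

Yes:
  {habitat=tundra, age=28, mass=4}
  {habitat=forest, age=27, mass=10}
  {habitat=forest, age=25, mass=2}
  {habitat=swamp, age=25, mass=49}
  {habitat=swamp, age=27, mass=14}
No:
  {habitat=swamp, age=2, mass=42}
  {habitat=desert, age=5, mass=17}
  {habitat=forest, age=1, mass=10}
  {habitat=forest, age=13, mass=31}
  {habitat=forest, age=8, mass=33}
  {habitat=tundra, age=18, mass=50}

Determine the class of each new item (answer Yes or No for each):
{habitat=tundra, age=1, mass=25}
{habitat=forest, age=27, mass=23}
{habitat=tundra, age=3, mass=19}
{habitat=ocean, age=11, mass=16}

The pattern is that an item is 'Yes' exactly when: age ≥ 25.
{habitat=tundra, age=1, mass=25}: No (age = 1).
{habitat=forest, age=27, mass=23}: Yes (age = 27).
{habitat=tundra, age=3, mass=19}: No (age = 3).
{habitat=ocean, age=11, mass=16}: No (age = 11).

No, Yes, No, No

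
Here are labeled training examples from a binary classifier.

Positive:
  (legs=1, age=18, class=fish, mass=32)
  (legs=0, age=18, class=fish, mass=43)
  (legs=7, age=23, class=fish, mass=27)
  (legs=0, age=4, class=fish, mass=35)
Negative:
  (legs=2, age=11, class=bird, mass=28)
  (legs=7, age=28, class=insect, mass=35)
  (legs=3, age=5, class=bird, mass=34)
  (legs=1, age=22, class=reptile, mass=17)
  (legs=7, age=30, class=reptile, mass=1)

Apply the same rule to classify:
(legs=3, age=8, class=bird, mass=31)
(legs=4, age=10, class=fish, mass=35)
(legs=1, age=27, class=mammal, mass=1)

Checking candidate rules against both groups, what survives is: class is fish.
(legs=3, age=8, class=bird, mass=31) — class is bird, hence Negative.
(legs=4, age=10, class=fish, mass=35) — class is fish, hence Positive.
(legs=1, age=27, class=mammal, mass=1) — class is mammal, hence Negative.

Negative, Positive, Negative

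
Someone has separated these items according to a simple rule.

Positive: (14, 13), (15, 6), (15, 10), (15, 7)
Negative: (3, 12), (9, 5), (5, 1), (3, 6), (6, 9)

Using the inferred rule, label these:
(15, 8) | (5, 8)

Positive, Negative

The simplest hypothesis consistent with all the labels is: sum ≥ 21.
(15, 8): 15+8 = 23, passes → Positive.
(5, 8): 5+8 = 13, doesn't match → Negative.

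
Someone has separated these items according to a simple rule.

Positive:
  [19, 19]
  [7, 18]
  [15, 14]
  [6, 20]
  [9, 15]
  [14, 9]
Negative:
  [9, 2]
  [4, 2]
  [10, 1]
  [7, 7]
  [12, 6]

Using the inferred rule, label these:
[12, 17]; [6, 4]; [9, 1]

Positive, Negative, Negative

The common property of the 'Positive' items is: sum ≥ 23. No 'Negative' item has it.
Positive: [12, 17], since 12+17 = 29.
Negative: [6, 4], since 6+4 = 10.
Negative: [9, 1], since 9+1 = 10.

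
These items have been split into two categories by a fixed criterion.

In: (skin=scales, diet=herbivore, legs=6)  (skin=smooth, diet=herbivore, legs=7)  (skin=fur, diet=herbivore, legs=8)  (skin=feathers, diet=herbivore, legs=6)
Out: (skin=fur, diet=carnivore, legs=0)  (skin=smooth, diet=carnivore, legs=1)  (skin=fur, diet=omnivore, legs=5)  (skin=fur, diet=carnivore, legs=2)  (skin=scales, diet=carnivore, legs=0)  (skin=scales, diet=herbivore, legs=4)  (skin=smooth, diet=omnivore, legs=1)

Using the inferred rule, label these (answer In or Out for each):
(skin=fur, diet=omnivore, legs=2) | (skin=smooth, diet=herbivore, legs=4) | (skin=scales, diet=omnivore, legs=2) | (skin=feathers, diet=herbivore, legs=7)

The rule appears to be: legs ≥ 6.

Out, Out, Out, In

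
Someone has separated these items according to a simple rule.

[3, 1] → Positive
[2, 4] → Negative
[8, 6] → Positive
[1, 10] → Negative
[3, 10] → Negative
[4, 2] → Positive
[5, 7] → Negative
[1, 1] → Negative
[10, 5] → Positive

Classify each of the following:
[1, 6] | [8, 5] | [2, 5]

The simplest hypothesis consistent with all the labels is: first > second.

Negative, Positive, Negative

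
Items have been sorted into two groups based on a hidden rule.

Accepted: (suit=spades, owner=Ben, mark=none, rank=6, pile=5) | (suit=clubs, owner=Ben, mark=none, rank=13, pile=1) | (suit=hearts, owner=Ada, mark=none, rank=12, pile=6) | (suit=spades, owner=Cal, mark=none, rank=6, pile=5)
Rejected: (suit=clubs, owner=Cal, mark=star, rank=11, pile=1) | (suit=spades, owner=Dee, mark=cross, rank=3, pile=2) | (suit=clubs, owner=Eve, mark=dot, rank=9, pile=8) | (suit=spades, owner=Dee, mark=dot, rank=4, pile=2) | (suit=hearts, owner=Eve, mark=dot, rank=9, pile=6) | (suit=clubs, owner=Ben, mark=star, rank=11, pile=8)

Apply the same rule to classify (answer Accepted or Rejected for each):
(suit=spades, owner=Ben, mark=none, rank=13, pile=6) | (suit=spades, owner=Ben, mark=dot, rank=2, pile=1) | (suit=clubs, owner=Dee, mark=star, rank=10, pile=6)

Accepted, Rejected, Rejected

All 'Accepted' examples share one property — mark is none — and every 'Rejected' example lacks it.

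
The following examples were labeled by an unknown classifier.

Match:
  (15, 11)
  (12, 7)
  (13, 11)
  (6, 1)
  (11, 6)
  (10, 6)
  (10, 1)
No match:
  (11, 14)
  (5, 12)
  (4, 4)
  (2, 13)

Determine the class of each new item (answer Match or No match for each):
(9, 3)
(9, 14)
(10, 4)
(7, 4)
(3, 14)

Match, No match, Match, Match, No match

Comparing the two groups points to one rule — first > second.
(9, 3): Match (9 > 3).
(9, 14): No match (9 < 14).
(10, 4): Match (10 > 4).
(7, 4): Match (7 > 4).
(3, 14): No match (3 < 14).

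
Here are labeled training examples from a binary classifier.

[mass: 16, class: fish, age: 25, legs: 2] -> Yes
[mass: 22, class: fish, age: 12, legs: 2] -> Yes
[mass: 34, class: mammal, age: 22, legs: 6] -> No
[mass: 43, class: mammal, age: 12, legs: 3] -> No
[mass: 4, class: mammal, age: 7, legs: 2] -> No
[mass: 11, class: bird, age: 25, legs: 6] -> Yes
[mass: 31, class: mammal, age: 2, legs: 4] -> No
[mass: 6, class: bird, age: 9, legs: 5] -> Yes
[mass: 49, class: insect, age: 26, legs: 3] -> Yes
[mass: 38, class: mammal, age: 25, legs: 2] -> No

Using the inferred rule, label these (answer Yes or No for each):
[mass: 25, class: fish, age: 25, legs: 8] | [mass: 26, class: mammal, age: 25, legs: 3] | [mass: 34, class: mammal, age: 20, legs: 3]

Yes, No, No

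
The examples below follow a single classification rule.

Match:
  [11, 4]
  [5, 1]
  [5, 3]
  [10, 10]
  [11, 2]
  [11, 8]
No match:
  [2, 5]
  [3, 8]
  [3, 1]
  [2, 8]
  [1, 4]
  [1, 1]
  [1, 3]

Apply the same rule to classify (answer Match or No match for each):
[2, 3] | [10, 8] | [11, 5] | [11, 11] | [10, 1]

A rule that fits every label: first ≥ 4 — true of each 'Match' example, false of each 'No match' one.
[2, 3]: first 2 — fails the rule, so No match.
[10, 8]: first 10 — qualifies, so Match.
[11, 5]: first 11 — qualifies, so Match.
[11, 11]: first 11 — qualifies, so Match.
[10, 1]: first 10 — qualifies, so Match.

No match, Match, Match, Match, Match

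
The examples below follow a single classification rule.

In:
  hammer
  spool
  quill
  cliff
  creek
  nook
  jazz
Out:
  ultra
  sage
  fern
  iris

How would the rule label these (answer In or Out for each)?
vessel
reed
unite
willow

In, In, Out, In

One predicate separates the groups cleanly: has a double letter.
vessel: In ('ss' doubled).
reed: In ('ee' doubled).
unite: Out (no doubled letter).
willow: In ('ll' doubled).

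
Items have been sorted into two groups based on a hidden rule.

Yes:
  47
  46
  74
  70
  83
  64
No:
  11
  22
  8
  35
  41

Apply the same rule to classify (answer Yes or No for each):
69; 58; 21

The distinguishing property — at least 46 — holds for all the 'Yes' cases and none of the 'No' cases.

Yes, Yes, No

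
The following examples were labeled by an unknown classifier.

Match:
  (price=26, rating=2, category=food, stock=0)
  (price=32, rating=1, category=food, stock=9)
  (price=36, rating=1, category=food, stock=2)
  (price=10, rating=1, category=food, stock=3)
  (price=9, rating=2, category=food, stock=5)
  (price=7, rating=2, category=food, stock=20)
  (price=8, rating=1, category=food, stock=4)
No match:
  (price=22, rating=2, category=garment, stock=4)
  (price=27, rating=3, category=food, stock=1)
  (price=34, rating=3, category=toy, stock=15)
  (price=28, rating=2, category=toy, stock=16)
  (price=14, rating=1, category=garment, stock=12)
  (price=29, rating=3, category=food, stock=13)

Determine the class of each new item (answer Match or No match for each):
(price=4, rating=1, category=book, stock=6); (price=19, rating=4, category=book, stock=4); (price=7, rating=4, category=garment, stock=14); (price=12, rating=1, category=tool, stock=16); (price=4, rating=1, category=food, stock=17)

The distinguishing property — category is food AND rating ≤ 2 — holds for all the 'Match' cases and none of the 'No match' cases.
(price=4, rating=1, category=book, stock=6): category is book, rating = 1 — does not fit, so No match.
(price=19, rating=4, category=book, stock=4): category is book, rating = 4 — does not fit, so No match.
(price=7, rating=4, category=garment, stock=14): category is garment, rating = 4 — does not fit, so No match.
(price=12, rating=1, category=tool, stock=16): category is tool, rating = 1 — does not fit, so No match.
(price=4, rating=1, category=food, stock=17): category is food, rating = 1 — passes, so Match.

No match, No match, No match, No match, Match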